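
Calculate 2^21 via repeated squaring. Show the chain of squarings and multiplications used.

Computing 2^21 by squaring (build up from 2^1; each line after the first costs one multiplication):

2^1 = 2
2^2 = (2^1)^2 = 2^2 = 4
2^4 = (2^2)^2 = 4^2 = 16
2^5 = 2 * 2^4 = 2 * 16 = 32
2^10 = (2^5)^2 = 32^2 = 1024
2^20 = (2^10)^2 = 1024^2 = 1048576
2^21 = 2 * 2^20 = 2 * 1048576 = 2097152

Result: 2097152
Multiplications needed: 6 (6 lines after 2^1)

2^21 = 2097152. Using exponentiation by squaring, this requires 6 multiplications. The key idea: if the exponent is even, square the half-power; if odd, multiply by the base once.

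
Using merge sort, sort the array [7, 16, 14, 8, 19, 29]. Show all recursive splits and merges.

Merge sort trace:

Split: [7, 16, 14, 8, 19, 29] -> [7, 16, 14] and [8, 19, 29]
  Split: [7, 16, 14] -> [7] and [16, 14]
    Split: [16, 14] -> [16] and [14]
    Merge: [16] + [14] -> [14, 16]
  Merge: [7] + [14, 16] -> [7, 14, 16]
  Split: [8, 19, 29] -> [8] and [19, 29]
    Split: [19, 29] -> [19] and [29]
    Merge: [19] + [29] -> [19, 29]
  Merge: [8] + [19, 29] -> [8, 19, 29]
Merge: [7, 14, 16] + [8, 19, 29] -> [7, 8, 14, 16, 19, 29]

Final sorted array: [7, 8, 14, 16, 19, 29]

The merge sort proceeds by recursively splitting the array and merging sorted halves.
After all merges, the sorted array is [7, 8, 14, 16, 19, 29].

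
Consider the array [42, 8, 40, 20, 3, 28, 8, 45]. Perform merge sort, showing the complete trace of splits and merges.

Merge sort trace:

Split: [42, 8, 40, 20, 3, 28, 8, 45] -> [42, 8, 40, 20] and [3, 28, 8, 45]
  Split: [42, 8, 40, 20] -> [42, 8] and [40, 20]
    Split: [42, 8] -> [42] and [8]
    Merge: [42] + [8] -> [8, 42]
    Split: [40, 20] -> [40] and [20]
    Merge: [40] + [20] -> [20, 40]
  Merge: [8, 42] + [20, 40] -> [8, 20, 40, 42]
  Split: [3, 28, 8, 45] -> [3, 28] and [8, 45]
    Split: [3, 28] -> [3] and [28]
    Merge: [3] + [28] -> [3, 28]
    Split: [8, 45] -> [8] and [45]
    Merge: [8] + [45] -> [8, 45]
  Merge: [3, 28] + [8, 45] -> [3, 8, 28, 45]
Merge: [8, 20, 40, 42] + [3, 8, 28, 45] -> [3, 8, 8, 20, 28, 40, 42, 45]

Final sorted array: [3, 8, 8, 20, 28, 40, 42, 45]

The merge sort proceeds by recursively splitting the array and merging sorted halves.
After all merges, the sorted array is [3, 8, 8, 20, 28, 40, 42, 45].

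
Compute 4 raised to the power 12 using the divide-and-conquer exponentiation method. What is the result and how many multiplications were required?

Computing 4^12 by squaring (build up from 4^1; each line after the first costs one multiplication):

4^1 = 4
4^2 = (4^1)^2 = 4^2 = 16
4^3 = 4 * 4^2 = 4 * 16 = 64
4^6 = (4^3)^2 = 64^2 = 4096
4^12 = (4^6)^2 = 4096^2 = 16777216

Result: 16777216
Multiplications needed: 4 (4 lines after 4^1)

4^12 = 16777216. Using exponentiation by squaring, this requires 4 multiplications. The key idea: if the exponent is even, square the half-power; if odd, multiply by the base once.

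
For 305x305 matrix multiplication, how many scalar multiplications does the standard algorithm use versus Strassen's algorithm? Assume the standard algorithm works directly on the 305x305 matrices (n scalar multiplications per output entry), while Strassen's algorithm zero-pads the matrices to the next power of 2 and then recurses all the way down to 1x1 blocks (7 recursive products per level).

Matrix multiplication for 305x305 matrices:

Strassen's algorithm requires power-of-2 dimensions. Pad 305x305 to 512x512 (next power of 2).

Standard algorithm: 305^3 = 28372625 multiplications
Strassen's algorithm: 7^(log2(512)) = 7^9 = 40353607 multiplications
Difference: 28372625 - 40353607 = -11980982 (Strassen uses MORE here due to padding overhead — for small or just-over-power-of-2 n, padding can outweigh the per-level savings)

Standard: 28372625 multiplications (305^3). Strassen: 40353607 multiplications (7^9, after padding to 512x512). Strassen reduces 8 recursive multiplications to 7 at each level.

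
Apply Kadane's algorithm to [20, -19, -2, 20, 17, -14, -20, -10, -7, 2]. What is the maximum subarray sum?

Using Kadane's algorithm on [20, -19, -2, 20, 17, -14, -20, -10, -7, 2]:

Scanning through the array:
Position 1 (value -19): max_ending_here = 1, max_so_far = 20
Position 2 (value -2): max_ending_here = -1, max_so_far = 20
Position 3 (value 20): max_ending_here = 20, max_so_far = 20
Position 4 (value 17): max_ending_here = 37, max_so_far = 37
Position 5 (value -14): max_ending_here = 23, max_so_far = 37
Position 6 (value -20): max_ending_here = 3, max_so_far = 37
Position 7 (value -10): max_ending_here = -7, max_so_far = 37
Position 8 (value -7): max_ending_here = -7, max_so_far = 37
Position 9 (value 2): max_ending_here = 2, max_so_far = 37

Maximum subarray: [20, 17]
Maximum sum: 37

The maximum subarray is [20, 17] with sum 37. This subarray runs from index 3 to index 4.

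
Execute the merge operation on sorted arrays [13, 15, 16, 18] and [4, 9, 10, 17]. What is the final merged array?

Merging process:

Compare 13 vs 4: take 4 from right. Merged: [4]
Compare 13 vs 9: take 9 from right. Merged: [4, 9]
Compare 13 vs 10: take 10 from right. Merged: [4, 9, 10]
Compare 13 vs 17: take 13 from left. Merged: [4, 9, 10, 13]
Compare 15 vs 17: take 15 from left. Merged: [4, 9, 10, 13, 15]
Compare 16 vs 17: take 16 from left. Merged: [4, 9, 10, 13, 15, 16]
Compare 18 vs 17: take 17 from right. Merged: [4, 9, 10, 13, 15, 16, 17]
Append remaining from left: [18]. Merged: [4, 9, 10, 13, 15, 16, 17, 18]

Final merged array: [4, 9, 10, 13, 15, 16, 17, 18]
Total comparisons: 7

The merged array is [4, 9, 10, 13, 15, 16, 17, 18], requiring 7 comparisons. The merge step runs in O(n) time where n is the total number of elements.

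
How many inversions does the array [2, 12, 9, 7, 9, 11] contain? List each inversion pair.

Finding inversions in [2, 12, 9, 7, 9, 11]:

(1, 2): arr[1]=12 > arr[2]=9
(1, 3): arr[1]=12 > arr[3]=7
(1, 4): arr[1]=12 > arr[4]=9
(1, 5): arr[1]=12 > arr[5]=11
(2, 3): arr[2]=9 > arr[3]=7

Total inversions: 5

The array has 5 inversion(s): (1,2), (1,3), (1,4), (1,5), (2,3). Each pair (i,j) satisfies i < j and arr[i] > arr[j].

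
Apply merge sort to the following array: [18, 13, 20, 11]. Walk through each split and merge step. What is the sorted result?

Merge sort trace:

Split: [18, 13, 20, 11] -> [18, 13] and [20, 11]
  Split: [18, 13] -> [18] and [13]
  Merge: [18] + [13] -> [13, 18]
  Split: [20, 11] -> [20] and [11]
  Merge: [20] + [11] -> [11, 20]
Merge: [13, 18] + [11, 20] -> [11, 13, 18, 20]

Final sorted array: [11, 13, 18, 20]

The merge sort proceeds by recursively splitting the array and merging sorted halves.
After all merges, the sorted array is [11, 13, 18, 20].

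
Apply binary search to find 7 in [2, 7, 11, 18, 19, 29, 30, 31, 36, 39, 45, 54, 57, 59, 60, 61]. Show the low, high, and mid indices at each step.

Binary search for 7 in [2, 7, 11, 18, 19, 29, 30, 31, 36, 39, 45, 54, 57, 59, 60, 61]:

lo=0, hi=15, mid=7, arr[mid]=31 -> 31 > 7, search left half
lo=0, hi=6, mid=3, arr[mid]=18 -> 18 > 7, search left half
lo=0, hi=2, mid=1, arr[mid]=7 -> Found target at index 1!

Binary search finds 7 at index 1 after 3 comparisons. The search repeatedly halves the search space by comparing with the middle element.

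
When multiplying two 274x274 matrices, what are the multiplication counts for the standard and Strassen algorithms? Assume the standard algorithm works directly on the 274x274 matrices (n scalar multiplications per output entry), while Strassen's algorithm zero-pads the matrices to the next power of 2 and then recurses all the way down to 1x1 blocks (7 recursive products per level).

Matrix multiplication for 274x274 matrices:

Strassen's algorithm requires power-of-2 dimensions. Pad 274x274 to 512x512 (next power of 2).

Standard algorithm: 274^3 = 20570824 multiplications
Strassen's algorithm: 7^(log2(512)) = 7^9 = 40353607 multiplications
Difference: 20570824 - 40353607 = -19782783 (Strassen uses MORE here due to padding overhead — for small or just-over-power-of-2 n, padding can outweigh the per-level savings)

Standard: 20570824 multiplications (274^3). Strassen: 40353607 multiplications (7^9, after padding to 512x512). Strassen reduces 8 recursive multiplications to 7 at each level.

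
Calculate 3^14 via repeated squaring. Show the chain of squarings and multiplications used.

Computing 3^14 by squaring (build up from 3^1; each line after the first costs one multiplication):

3^1 = 3
3^2 = (3^1)^2 = 3^2 = 9
3^3 = 3 * 3^2 = 3 * 9 = 27
3^6 = (3^3)^2 = 27^2 = 729
3^7 = 3 * 3^6 = 3 * 729 = 2187
3^14 = (3^7)^2 = 2187^2 = 4782969

Result: 4782969
Multiplications needed: 5 (5 lines after 3^1)

3^14 = 4782969. Using exponentiation by squaring, this requires 5 multiplications. The key idea: if the exponent is even, square the half-power; if odd, multiply by the base once.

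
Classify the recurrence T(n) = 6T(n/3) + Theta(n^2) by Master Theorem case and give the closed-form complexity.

Master Theorem for T(n) = 6T(n/3) + O(n^2):

a = 6, b = 3, c = 2
log_b(a) = log_3(6) = 1.6309

Case 3: c = 2 > log_3(6) = 1.6309
T(n) = O(n^2) = O(n^2)

For T(n) = 6T(n/3) + O(n^2): log_3(6) = 1.6309. This is Case 3 of the Master Theorem (c > log_b(a), work dominated by root), giving O(n^2).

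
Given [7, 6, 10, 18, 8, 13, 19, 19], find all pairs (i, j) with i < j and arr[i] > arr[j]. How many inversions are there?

Finding inversions in [7, 6, 10, 18, 8, 13, 19, 19]:

(0, 1): arr[0]=7 > arr[1]=6
(2, 4): arr[2]=10 > arr[4]=8
(3, 4): arr[3]=18 > arr[4]=8
(3, 5): arr[3]=18 > arr[5]=13

Total inversions: 4

The array has 4 inversion(s): (0,1), (2,4), (3,4), (3,5). Each pair (i,j) satisfies i < j and arr[i] > arr[j].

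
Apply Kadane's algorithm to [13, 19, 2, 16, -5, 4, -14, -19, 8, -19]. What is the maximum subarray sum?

Using Kadane's algorithm on [13, 19, 2, 16, -5, 4, -14, -19, 8, -19]:

Scanning through the array:
Position 1 (value 19): max_ending_here = 32, max_so_far = 32
Position 2 (value 2): max_ending_here = 34, max_so_far = 34
Position 3 (value 16): max_ending_here = 50, max_so_far = 50
Position 4 (value -5): max_ending_here = 45, max_so_far = 50
Position 5 (value 4): max_ending_here = 49, max_so_far = 50
Position 6 (value -14): max_ending_here = 35, max_so_far = 50
Position 7 (value -19): max_ending_here = 16, max_so_far = 50
Position 8 (value 8): max_ending_here = 24, max_so_far = 50
Position 9 (value -19): max_ending_here = 5, max_so_far = 50

Maximum subarray: [13, 19, 2, 16]
Maximum sum: 50

The maximum subarray is [13, 19, 2, 16] with sum 50. This subarray runs from index 0 to index 3.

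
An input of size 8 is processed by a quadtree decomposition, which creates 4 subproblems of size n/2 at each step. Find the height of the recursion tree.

For divide and conquer with division factor 2:

Problem sizes at each level:
Level 0: 8
Level 1: 4
Level 2: 2
Level 3: 1

The root is level 0 and the size-1 base case is level 3 (the tree spans levels 0 through 3, i.e. 4 levels counting the root), so the depth is the number of divisions: log_2(8) = 3

The recursion tree depth is log_2(8) = 3. At each level, the problem size is divided by 2, so it takes 3 divisions to reduce to a base case of size 1. The algorithm makes 4 recursive calls at each level.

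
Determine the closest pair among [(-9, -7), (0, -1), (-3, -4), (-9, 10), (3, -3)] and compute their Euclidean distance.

Computing all pairwise distances among 5 points:

d((-9, -7), (0, -1)) = 10.8167
d((-9, -7), (-3, -4)) = 6.7082
d((-9, -7), (-9, 10)) = 17.0
d((-9, -7), (3, -3)) = 12.6491
d((0, -1), (-3, -4)) = 4.2426
d((0, -1), (-9, 10)) = 14.2127
d((0, -1), (3, -3)) = 3.6056 <-- minimum
d((-3, -4), (-9, 10)) = 15.2315
d((-3, -4), (3, -3)) = 6.0828
d((-9, 10), (3, -3)) = 17.6918

Closest pair: (0, -1) and (3, -3) with distance 3.6056

The closest pair is (0, -1) and (3, -3) with Euclidean distance 3.6056. For 5 points, brute-force pairwise comparison is shown above. For large n, the divide-and-conquer algorithm (sort by x, recurse on halves, check the dividing strip) achieves O(n log n).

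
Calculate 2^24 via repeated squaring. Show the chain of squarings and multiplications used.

Computing 2^24 by squaring (build up from 2^1; each line after the first costs one multiplication):

2^1 = 2
2^2 = (2^1)^2 = 2^2 = 4
2^3 = 2 * 2^2 = 2 * 4 = 8
2^6 = (2^3)^2 = 8^2 = 64
2^12 = (2^6)^2 = 64^2 = 4096
2^24 = (2^12)^2 = 4096^2 = 16777216

Result: 16777216
Multiplications needed: 5 (5 lines after 2^1)

2^24 = 16777216. Using exponentiation by squaring, this requires 5 multiplications. The key idea: if the exponent is even, square the half-power; if odd, multiply by the base once.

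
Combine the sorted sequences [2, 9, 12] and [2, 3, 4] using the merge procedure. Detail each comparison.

Merging process:

Compare 2 vs 2: take 2 from left. Merged: [2]
Compare 9 vs 2: take 2 from right. Merged: [2, 2]
Compare 9 vs 3: take 3 from right. Merged: [2, 2, 3]
Compare 9 vs 4: take 4 from right. Merged: [2, 2, 3, 4]
Append remaining from left: [9, 12]. Merged: [2, 2, 3, 4, 9, 12]

Final merged array: [2, 2, 3, 4, 9, 12]
Total comparisons: 4

The merged array is [2, 2, 3, 4, 9, 12], requiring 4 comparisons. The merge step runs in O(n) time where n is the total number of elements.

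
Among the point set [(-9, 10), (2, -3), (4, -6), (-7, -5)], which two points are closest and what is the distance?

Computing all pairwise distances among 4 points:

d((-9, 10), (2, -3)) = 17.0294
d((-9, 10), (4, -6)) = 20.6155
d((-9, 10), (-7, -5)) = 15.1327
d((2, -3), (4, -6)) = 3.6056 <-- minimum
d((2, -3), (-7, -5)) = 9.2195
d((4, -6), (-7, -5)) = 11.0454

Closest pair: (2, -3) and (4, -6) with distance 3.6056

The closest pair is (2, -3) and (4, -6) with Euclidean distance 3.6056. For 4 points, brute-force pairwise comparison is shown above. For large n, the divide-and-conquer algorithm (sort by x, recurse on halves, check the dividing strip) achieves O(n log n).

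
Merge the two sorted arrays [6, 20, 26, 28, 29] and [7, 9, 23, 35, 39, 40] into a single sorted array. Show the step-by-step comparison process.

Merging process:

Compare 6 vs 7: take 6 from left. Merged: [6]
Compare 20 vs 7: take 7 from right. Merged: [6, 7]
Compare 20 vs 9: take 9 from right. Merged: [6, 7, 9]
Compare 20 vs 23: take 20 from left. Merged: [6, 7, 9, 20]
Compare 26 vs 23: take 23 from right. Merged: [6, 7, 9, 20, 23]
Compare 26 vs 35: take 26 from left. Merged: [6, 7, 9, 20, 23, 26]
Compare 28 vs 35: take 28 from left. Merged: [6, 7, 9, 20, 23, 26, 28]
Compare 29 vs 35: take 29 from left. Merged: [6, 7, 9, 20, 23, 26, 28, 29]
Append remaining from right: [35, 39, 40]. Merged: [6, 7, 9, 20, 23, 26, 28, 29, 35, 39, 40]

Final merged array: [6, 7, 9, 20, 23, 26, 28, 29, 35, 39, 40]
Total comparisons: 8

The merged array is [6, 7, 9, 20, 23, 26, 28, 29, 35, 39, 40], requiring 8 comparisons. The merge step runs in O(n) time where n is the total number of elements.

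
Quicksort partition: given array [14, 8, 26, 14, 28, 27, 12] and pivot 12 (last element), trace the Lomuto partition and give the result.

Lomuto partition with pivot = 12:

Initial array: [14, 8, 26, 14, 28, 27, 12]

arr[0]=14 > 12: no swap
arr[1]=8 <= 12: swap with position 0, array becomes [8, 14, 26, 14, 28, 27, 12]
arr[2]=26 > 12: no swap
arr[3]=14 > 12: no swap
arr[4]=28 > 12: no swap
arr[5]=27 > 12: no swap

Place pivot at position 1: [8, 12, 26, 14, 28, 27, 14]
Pivot position: 1

After partitioning with pivot 12, the array becomes [8, 12, 26, 14, 28, 27, 14]. The pivot is placed at index 1. All elements to the left of the pivot are <= 12, and all elements to the right are > 12.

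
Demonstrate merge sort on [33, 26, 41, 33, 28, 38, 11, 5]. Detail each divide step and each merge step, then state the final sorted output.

Merge sort trace:

Split: [33, 26, 41, 33, 28, 38, 11, 5] -> [33, 26, 41, 33] and [28, 38, 11, 5]
  Split: [33, 26, 41, 33] -> [33, 26] and [41, 33]
    Split: [33, 26] -> [33] and [26]
    Merge: [33] + [26] -> [26, 33]
    Split: [41, 33] -> [41] and [33]
    Merge: [41] + [33] -> [33, 41]
  Merge: [26, 33] + [33, 41] -> [26, 33, 33, 41]
  Split: [28, 38, 11, 5] -> [28, 38] and [11, 5]
    Split: [28, 38] -> [28] and [38]
    Merge: [28] + [38] -> [28, 38]
    Split: [11, 5] -> [11] and [5]
    Merge: [11] + [5] -> [5, 11]
  Merge: [28, 38] + [5, 11] -> [5, 11, 28, 38]
Merge: [26, 33, 33, 41] + [5, 11, 28, 38] -> [5, 11, 26, 28, 33, 33, 38, 41]

Final sorted array: [5, 11, 26, 28, 33, 33, 38, 41]

The merge sort proceeds by recursively splitting the array and merging sorted halves.
After all merges, the sorted array is [5, 11, 26, 28, 33, 33, 38, 41].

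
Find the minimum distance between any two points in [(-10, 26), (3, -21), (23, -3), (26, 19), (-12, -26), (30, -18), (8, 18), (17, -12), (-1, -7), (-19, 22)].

Computing all pairwise distances among 10 points:

d((-10, 26), (3, -21)) = 48.7647
d((-10, 26), (23, -3)) = 43.9318
d((-10, 26), (26, 19)) = 36.6742
d((-10, 26), (-12, -26)) = 52.0384
d((-10, 26), (30, -18)) = 59.4643
d((-10, 26), (8, 18)) = 19.6977
d((-10, 26), (17, -12)) = 46.6154
d((-10, 26), (-1, -7)) = 34.2053
d((-10, 26), (-19, 22)) = 9.8489 <-- minimum
d((3, -21), (23, -3)) = 26.9072
d((3, -21), (26, 19)) = 46.1411
d((3, -21), (-12, -26)) = 15.8114
d((3, -21), (30, -18)) = 27.1662
d((3, -21), (8, 18)) = 39.3192
d((3, -21), (17, -12)) = 16.6433
d((3, -21), (-1, -7)) = 14.5602
d((3, -21), (-19, 22)) = 48.3011
d((23, -3), (26, 19)) = 22.2036
d((23, -3), (-12, -26)) = 41.8808
d((23, -3), (30, -18)) = 16.5529
d((23, -3), (8, 18)) = 25.807
d((23, -3), (17, -12)) = 10.8167
d((23, -3), (-1, -7)) = 24.3311
d((23, -3), (-19, 22)) = 48.8774
d((26, 19), (-12, -26)) = 58.8982
d((26, 19), (30, -18)) = 37.2156
d((26, 19), (8, 18)) = 18.0278
d((26, 19), (17, -12)) = 32.28
d((26, 19), (-1, -7)) = 37.4833
d((26, 19), (-19, 22)) = 45.0999
d((-12, -26), (30, -18)) = 42.7551
d((-12, -26), (8, 18)) = 48.3322
d((-12, -26), (17, -12)) = 32.2025
d((-12, -26), (-1, -7)) = 21.9545
d((-12, -26), (-19, 22)) = 48.5077
d((30, -18), (8, 18)) = 42.19
d((30, -18), (17, -12)) = 14.3178
d((30, -18), (-1, -7)) = 32.8938
d((30, -18), (-19, 22)) = 63.2535
d((8, 18), (17, -12)) = 31.3209
d((8, 18), (-1, -7)) = 26.5707
d((8, 18), (-19, 22)) = 27.2947
d((17, -12), (-1, -7)) = 18.6815
d((17, -12), (-19, 22)) = 49.5177
d((-1, -7), (-19, 22)) = 34.1321

Closest pair: (-10, 26) and (-19, 22) with distance 9.8489

The closest pair is (-10, 26) and (-19, 22) with Euclidean distance 9.8489. For 10 points, brute-force pairwise comparison is shown above. For large n, the divide-and-conquer algorithm (sort by x, recurse on halves, check the dividing strip) achieves O(n log n).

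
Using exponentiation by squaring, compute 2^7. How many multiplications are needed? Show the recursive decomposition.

Computing 2^7 by squaring (build up from 2^1; each line after the first costs one multiplication):

2^1 = 2
2^2 = (2^1)^2 = 2^2 = 4
2^3 = 2 * 2^2 = 2 * 4 = 8
2^6 = (2^3)^2 = 8^2 = 64
2^7 = 2 * 2^6 = 2 * 64 = 128

Result: 128
Multiplications needed: 4 (4 lines after 2^1)

2^7 = 128. Using exponentiation by squaring, this requires 4 multiplications. The key idea: if the exponent is even, square the half-power; if odd, multiply by the base once.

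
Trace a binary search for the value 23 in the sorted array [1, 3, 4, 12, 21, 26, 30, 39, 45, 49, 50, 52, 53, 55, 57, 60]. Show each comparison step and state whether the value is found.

Binary search for 23 in [1, 3, 4, 12, 21, 26, 30, 39, 45, 49, 50, 52, 53, 55, 57, 60]:

lo=0, hi=15, mid=7, arr[mid]=39 -> 39 > 23, search left half
lo=0, hi=6, mid=3, arr[mid]=12 -> 12 < 23, search right half
lo=4, hi=6, mid=5, arr[mid]=26 -> 26 > 23, search left half
lo=4, hi=4, mid=4, arr[mid]=21 -> 21 < 23, search right half
lo=5 > hi=4, target 23 not found

Binary search determines that 23 is not in the array after 4 comparisons. The search space was exhausted without finding the target.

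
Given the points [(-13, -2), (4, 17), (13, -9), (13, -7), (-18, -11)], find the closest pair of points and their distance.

Computing all pairwise distances among 5 points:

d((-13, -2), (4, 17)) = 25.4951
d((-13, -2), (13, -9)) = 26.9258
d((-13, -2), (13, -7)) = 26.4764
d((-13, -2), (-18, -11)) = 10.2956
d((4, 17), (13, -9)) = 27.5136
d((4, 17), (13, -7)) = 25.632
d((4, 17), (-18, -11)) = 35.609
d((13, -9), (13, -7)) = 2.0 <-- minimum
d((13, -9), (-18, -11)) = 31.0644
d((13, -7), (-18, -11)) = 31.257

Closest pair: (13, -9) and (13, -7) with distance 2.0

The closest pair is (13, -9) and (13, -7) with Euclidean distance 2.0. For 5 points, brute-force pairwise comparison is shown above. For large n, the divide-and-conquer algorithm (sort by x, recurse on halves, check the dividing strip) achieves O(n log n).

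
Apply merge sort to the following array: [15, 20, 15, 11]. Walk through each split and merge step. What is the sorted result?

Merge sort trace:

Split: [15, 20, 15, 11] -> [15, 20] and [15, 11]
  Split: [15, 20] -> [15] and [20]
  Merge: [15] + [20] -> [15, 20]
  Split: [15, 11] -> [15] and [11]
  Merge: [15] + [11] -> [11, 15]
Merge: [15, 20] + [11, 15] -> [11, 15, 15, 20]

Final sorted array: [11, 15, 15, 20]

The merge sort proceeds by recursively splitting the array and merging sorted halves.
After all merges, the sorted array is [11, 15, 15, 20].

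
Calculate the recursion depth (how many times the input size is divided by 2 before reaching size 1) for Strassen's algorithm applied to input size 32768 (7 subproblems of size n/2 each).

For divide and conquer with division factor 2:

Problem sizes at each level:
Level 0: 32768
Level 1: 16384
Level 2: 8192
Level 3: 4096
Level 4: 2048
Level 5: 1024
Level 6: 512
Level 7: 256
Level 8: 128
Level 9: 64
Level 10: 32
Level 11: 16
Level 12: 8
Level 13: 4
Level 14: 2
Level 15: 1

The root is level 0 and the size-1 base case is level 15 (the tree spans levels 0 through 15, i.e. 16 levels counting the root), so the depth is the number of divisions: log_2(32768) = 15

The recursion tree depth is log_2(32768) = 15. At each level, the problem size is divided by 2, so it takes 15 divisions to reduce to a base case of size 1. The algorithm makes 7 recursive calls at each level.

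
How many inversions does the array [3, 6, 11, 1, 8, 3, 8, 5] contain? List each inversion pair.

Finding inversions in [3, 6, 11, 1, 8, 3, 8, 5]:

(0, 3): arr[0]=3 > arr[3]=1
(1, 3): arr[1]=6 > arr[3]=1
(1, 5): arr[1]=6 > arr[5]=3
(1, 7): arr[1]=6 > arr[7]=5
(2, 3): arr[2]=11 > arr[3]=1
(2, 4): arr[2]=11 > arr[4]=8
(2, 5): arr[2]=11 > arr[5]=3
(2, 6): arr[2]=11 > arr[6]=8
(2, 7): arr[2]=11 > arr[7]=5
(4, 5): arr[4]=8 > arr[5]=3
(4, 7): arr[4]=8 > arr[7]=5
(6, 7): arr[6]=8 > arr[7]=5

Total inversions: 12

The array has 12 inversion(s): (0,3), (1,3), (1,5), (1,7), (2,3), (2,4), (2,5), (2,6), (2,7), (4,5), (4,7), (6,7). Each pair (i,j) satisfies i < j and arr[i] > arr[j].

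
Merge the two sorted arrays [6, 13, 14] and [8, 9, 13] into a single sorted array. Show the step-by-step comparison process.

Merging process:

Compare 6 vs 8: take 6 from left. Merged: [6]
Compare 13 vs 8: take 8 from right. Merged: [6, 8]
Compare 13 vs 9: take 9 from right. Merged: [6, 8, 9]
Compare 13 vs 13: take 13 from left. Merged: [6, 8, 9, 13]
Compare 14 vs 13: take 13 from right. Merged: [6, 8, 9, 13, 13]
Append remaining from left: [14]. Merged: [6, 8, 9, 13, 13, 14]

Final merged array: [6, 8, 9, 13, 13, 14]
Total comparisons: 5

The merged array is [6, 8, 9, 13, 13, 14], requiring 5 comparisons. The merge step runs in O(n) time where n is the total number of elements.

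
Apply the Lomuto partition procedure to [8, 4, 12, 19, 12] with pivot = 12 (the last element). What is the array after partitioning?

Lomuto partition with pivot = 12:

Initial array: [8, 4, 12, 19, 12]

arr[0]=8 <= 12: swap with position 0, array becomes [8, 4, 12, 19, 12]
arr[1]=4 <= 12: swap with position 1, array becomes [8, 4, 12, 19, 12]
arr[2]=12 <= 12: swap with position 2, array becomes [8, 4, 12, 19, 12]
arr[3]=19 > 12: no swap

Place pivot at position 3: [8, 4, 12, 12, 19]
Pivot position: 3

After partitioning with pivot 12, the array becomes [8, 4, 12, 12, 19]. The pivot is placed at index 3. All elements to the left of the pivot are <= 12, and all elements to the right are > 12.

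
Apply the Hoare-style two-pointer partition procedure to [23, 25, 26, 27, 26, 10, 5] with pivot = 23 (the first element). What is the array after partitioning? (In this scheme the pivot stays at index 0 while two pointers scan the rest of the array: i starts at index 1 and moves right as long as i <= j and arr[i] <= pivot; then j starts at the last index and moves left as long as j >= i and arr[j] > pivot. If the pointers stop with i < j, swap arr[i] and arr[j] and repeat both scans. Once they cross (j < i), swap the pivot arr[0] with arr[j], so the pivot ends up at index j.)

Hoare-style two-pointer partition with pivot = 23:

Initial array: [23, 25, 26, 27, 26, 10, 5]

Pointers start at i = 1, j = 6.
i stops at index 1 (arr[1]=25 > 23), j stops at index 6 (arr[6]=5 <= 23): swap arr[1] and arr[6], array becomes [23, 5, 26, 27, 26, 10, 25]
i stops at index 2 (arr[2]=26 > 23), j stops at index 5 (arr[5]=10 <= 23): swap arr[2] and arr[5], array becomes [23, 5, 10, 27, 26, 26, 25]
i ends at 3, j ends at 2: the pointers have crossed (j < i), so scanning stops.

Swap pivot arr[0] with arr[2] to place pivot at position 2: [10, 5, 23, 27, 26, 26, 25]
Pivot position: 2

After partitioning with pivot 23, the array becomes [10, 5, 23, 27, 26, 26, 25]. The pivot is placed at index 2. All elements to the left of the pivot are <= 23, and all elements to the right are > 23.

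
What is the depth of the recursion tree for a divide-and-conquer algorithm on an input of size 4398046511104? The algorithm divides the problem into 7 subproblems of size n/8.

For divide and conquer with division factor 8:

Problem sizes at each level:
Level 0: 4398046511104
Level 1: 549755813888
Level 2: 68719476736
Level 3: 8589934592
Level 4: 1073741824
Level 5: 134217728
Level 6: 16777216
Level 7: 2097152
Level 8: 262144
Level 9: 32768
Level 10: 4096
Level 11: 512
Level 12: 64
Level 13: 8
Level 14: 1

The root is level 0 and the size-1 base case is level 14 (the tree spans levels 0 through 14, i.e. 15 levels counting the root), so the depth is the number of divisions: log_8(4398046511104) = 14

The recursion tree depth is log_8(4398046511104) = 14. At each level, the problem size is divided by 8, so it takes 14 divisions to reduce to a base case of size 1. The algorithm makes 7 recursive calls at each level.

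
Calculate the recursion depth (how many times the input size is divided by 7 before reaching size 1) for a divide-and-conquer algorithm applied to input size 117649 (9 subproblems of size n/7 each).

For divide and conquer with division factor 7:

Problem sizes at each level:
Level 0: 117649
Level 1: 16807
Level 2: 2401
Level 3: 343
Level 4: 49
Level 5: 7
Level 6: 1

The root is level 0 and the size-1 base case is level 6 (the tree spans levels 0 through 6, i.e. 7 levels counting the root), so the depth is the number of divisions: log_7(117649) = 6

The recursion tree depth is log_7(117649) = 6. At each level, the problem size is divided by 7, so it takes 6 divisions to reduce to a base case of size 1. The algorithm makes 9 recursive calls at each level.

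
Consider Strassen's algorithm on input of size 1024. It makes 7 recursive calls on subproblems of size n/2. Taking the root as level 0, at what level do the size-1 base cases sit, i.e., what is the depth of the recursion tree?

For divide and conquer with division factor 2:

Problem sizes at each level:
Level 0: 1024
Level 1: 512
Level 2: 256
Level 3: 128
Level 4: 64
Level 5: 32
Level 6: 16
Level 7: 8
Level 8: 4
Level 9: 2
Level 10: 1

The root is level 0 and the size-1 base case is level 10 (the tree spans levels 0 through 10, i.e. 11 levels counting the root), so the depth is the number of divisions: log_2(1024) = 10

The recursion tree depth is log_2(1024) = 10. At each level, the problem size is divided by 2, so it takes 10 divisions to reduce to a base case of size 1. The algorithm makes 7 recursive calls at each level.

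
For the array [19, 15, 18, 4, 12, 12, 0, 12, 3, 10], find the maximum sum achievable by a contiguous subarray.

Using Kadane's algorithm on [19, 15, 18, 4, 12, 12, 0, 12, 3, 10]:

Scanning through the array:
Position 1 (value 15): max_ending_here = 34, max_so_far = 34
Position 2 (value 18): max_ending_here = 52, max_so_far = 52
Position 3 (value 4): max_ending_here = 56, max_so_far = 56
Position 4 (value 12): max_ending_here = 68, max_so_far = 68
Position 5 (value 12): max_ending_here = 80, max_so_far = 80
Position 6 (value 0): max_ending_here = 80, max_so_far = 80
Position 7 (value 12): max_ending_here = 92, max_so_far = 92
Position 8 (value 3): max_ending_here = 95, max_so_far = 95
Position 9 (value 10): max_ending_here = 105, max_so_far = 105

Maximum subarray: [19, 15, 18, 4, 12, 12, 0, 12, 3, 10]
Maximum sum: 105

The maximum subarray is [19, 15, 18, 4, 12, 12, 0, 12, 3, 10] with sum 105. This subarray runs from index 0 to index 9.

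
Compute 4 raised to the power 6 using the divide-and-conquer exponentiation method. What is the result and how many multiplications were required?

Computing 4^6 by squaring (build up from 4^1; each line after the first costs one multiplication):

4^1 = 4
4^2 = (4^1)^2 = 4^2 = 16
4^3 = 4 * 4^2 = 4 * 16 = 64
4^6 = (4^3)^2 = 64^2 = 4096

Result: 4096
Multiplications needed: 3 (3 lines after 4^1)

4^6 = 4096. Using exponentiation by squaring, this requires 3 multiplications. The key idea: if the exponent is even, square the half-power; if odd, multiply by the base once.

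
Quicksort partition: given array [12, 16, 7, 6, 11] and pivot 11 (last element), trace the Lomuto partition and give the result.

Lomuto partition with pivot = 11:

Initial array: [12, 16, 7, 6, 11]

arr[0]=12 > 11: no swap
arr[1]=16 > 11: no swap
arr[2]=7 <= 11: swap with position 0, array becomes [7, 16, 12, 6, 11]
arr[3]=6 <= 11: swap with position 1, array becomes [7, 6, 12, 16, 11]

Place pivot at position 2: [7, 6, 11, 16, 12]
Pivot position: 2

After partitioning with pivot 11, the array becomes [7, 6, 11, 16, 12]. The pivot is placed at index 2. All elements to the left of the pivot are <= 11, and all elements to the right are > 11.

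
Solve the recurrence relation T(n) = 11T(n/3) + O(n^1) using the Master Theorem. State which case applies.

Master Theorem for T(n) = 11T(n/3) + O(n^1):

a = 11, b = 3, c = 1
log_b(a) = log_3(11) = 2.1827

Case 1: c = 1 < log_3(11) = 2.1827
T(n) = O(n^(log_3 11))

For T(n) = 11T(n/3) + O(n^1): log_3(11) = 2.1827. This is Case 1 of the Master Theorem (c < log_b(a), work dominated by leaves), giving O(n^(log_3 11)).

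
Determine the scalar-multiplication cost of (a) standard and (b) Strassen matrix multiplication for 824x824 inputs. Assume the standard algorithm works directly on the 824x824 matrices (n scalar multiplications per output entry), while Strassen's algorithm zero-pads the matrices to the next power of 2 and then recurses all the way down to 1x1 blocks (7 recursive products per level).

Matrix multiplication for 824x824 matrices:

Strassen's algorithm requires power-of-2 dimensions. Pad 824x824 to 1024x1024 (next power of 2).

Standard algorithm: 824^3 = 559476224 multiplications
Strassen's algorithm: 7^(log2(1024)) = 7^10 = 282475249 multiplications
Savings: 559476224 - 282475249 = 277000975 multiplications

Standard: 559476224 multiplications (824^3). Strassen: 282475249 multiplications (7^10, after padding to 1024x1024). Strassen reduces 8 recursive multiplications to 7 at each level.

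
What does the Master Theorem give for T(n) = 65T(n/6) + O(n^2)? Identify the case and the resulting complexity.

Master Theorem for T(n) = 65T(n/6) + O(n^2):

a = 65, b = 6, c = 2
log_b(a) = log_6(65) = 2.3298

Case 1: c = 2 < log_6(65) = 2.3298
T(n) = O(n^(log_6 65))

For T(n) = 65T(n/6) + O(n^2): log_6(65) = 2.3298. This is Case 1 of the Master Theorem (c < log_b(a), work dominated by leaves), giving O(n^(log_6 65)).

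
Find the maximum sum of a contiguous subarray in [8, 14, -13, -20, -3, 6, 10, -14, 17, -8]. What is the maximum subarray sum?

Using Kadane's algorithm on [8, 14, -13, -20, -3, 6, 10, -14, 17, -8]:

Scanning through the array:
Position 1 (value 14): max_ending_here = 22, max_so_far = 22
Position 2 (value -13): max_ending_here = 9, max_so_far = 22
Position 3 (value -20): max_ending_here = -11, max_so_far = 22
Position 4 (value -3): max_ending_here = -3, max_so_far = 22
Position 5 (value 6): max_ending_here = 6, max_so_far = 22
Position 6 (value 10): max_ending_here = 16, max_so_far = 22
Position 7 (value -14): max_ending_here = 2, max_so_far = 22
Position 8 (value 17): max_ending_here = 19, max_so_far = 22
Position 9 (value -8): max_ending_here = 11, max_so_far = 22

Maximum subarray: [8, 14]
Maximum sum: 22

The maximum subarray is [8, 14] with sum 22. This subarray runs from index 0 to index 1.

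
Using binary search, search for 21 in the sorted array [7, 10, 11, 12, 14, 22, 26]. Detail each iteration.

Binary search for 21 in [7, 10, 11, 12, 14, 22, 26]:

lo=0, hi=6, mid=3, arr[mid]=12 -> 12 < 21, search right half
lo=4, hi=6, mid=5, arr[mid]=22 -> 22 > 21, search left half
lo=4, hi=4, mid=4, arr[mid]=14 -> 14 < 21, search right half
lo=5 > hi=4, target 21 not found

Binary search determines that 21 is not in the array after 3 comparisons. The search space was exhausted without finding the target.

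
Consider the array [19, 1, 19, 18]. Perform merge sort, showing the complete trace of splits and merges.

Merge sort trace:

Split: [19, 1, 19, 18] -> [19, 1] and [19, 18]
  Split: [19, 1] -> [19] and [1]
  Merge: [19] + [1] -> [1, 19]
  Split: [19, 18] -> [19] and [18]
  Merge: [19] + [18] -> [18, 19]
Merge: [1, 19] + [18, 19] -> [1, 18, 19, 19]

Final sorted array: [1, 18, 19, 19]

The merge sort proceeds by recursively splitting the array and merging sorted halves.
After all merges, the sorted array is [1, 18, 19, 19].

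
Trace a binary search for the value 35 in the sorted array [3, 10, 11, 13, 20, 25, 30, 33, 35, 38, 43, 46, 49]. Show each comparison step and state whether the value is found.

Binary search for 35 in [3, 10, 11, 13, 20, 25, 30, 33, 35, 38, 43, 46, 49]:

lo=0, hi=12, mid=6, arr[mid]=30 -> 30 < 35, search right half
lo=7, hi=12, mid=9, arr[mid]=38 -> 38 > 35, search left half
lo=7, hi=8, mid=7, arr[mid]=33 -> 33 < 35, search right half
lo=8, hi=8, mid=8, arr[mid]=35 -> Found target at index 8!

Binary search finds 35 at index 8 after 4 comparisons. The search repeatedly halves the search space by comparing with the middle element.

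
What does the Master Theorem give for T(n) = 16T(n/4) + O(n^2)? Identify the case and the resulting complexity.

Master Theorem for T(n) = 16T(n/4) + O(n^2):

a = 16, b = 4, c = 2
log_b(a) = log_4(16) = 2.0000

Case 2: c = 2 = log_4(16) = 2.0000
T(n) = O(n^2 log n) = O(n^2 log n)

For T(n) = 16T(n/4) + O(n^2): log_4(16) = 2.0000. This is Case 2 of the Master Theorem (c = log_b(a), equal work at all levels), giving O(n^2 log n).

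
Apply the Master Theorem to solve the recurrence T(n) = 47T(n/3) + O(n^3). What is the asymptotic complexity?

Master Theorem for T(n) = 47T(n/3) + O(n^3):

a = 47, b = 3, c = 3
log_b(a) = log_3(47) = 3.5046

Case 1: c = 3 < log_3(47) = 3.5046
T(n) = O(n^(log_3 47))

For T(n) = 47T(n/3) + O(n^3): log_3(47) = 3.5046. This is Case 1 of the Master Theorem (c < log_b(a), work dominated by leaves), giving O(n^(log_3 47)).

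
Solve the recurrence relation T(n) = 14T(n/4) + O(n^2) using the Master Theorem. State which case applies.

Master Theorem for T(n) = 14T(n/4) + O(n^2):

a = 14, b = 4, c = 2
log_b(a) = log_4(14) = 1.9037

Case 3: c = 2 > log_4(14) = 1.9037
T(n) = O(n^2) = O(n^2)

For T(n) = 14T(n/4) + O(n^2): log_4(14) = 1.9037. This is Case 3 of the Master Theorem (c > log_b(a), work dominated by root), giving O(n^2).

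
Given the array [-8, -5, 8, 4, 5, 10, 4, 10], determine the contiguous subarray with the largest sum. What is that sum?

Using Kadane's algorithm on [-8, -5, 8, 4, 5, 10, 4, 10]:

Scanning through the array:
Position 1 (value -5): max_ending_here = -5, max_so_far = -5
Position 2 (value 8): max_ending_here = 8, max_so_far = 8
Position 3 (value 4): max_ending_here = 12, max_so_far = 12
Position 4 (value 5): max_ending_here = 17, max_so_far = 17
Position 5 (value 10): max_ending_here = 27, max_so_far = 27
Position 6 (value 4): max_ending_here = 31, max_so_far = 31
Position 7 (value 10): max_ending_here = 41, max_so_far = 41

Maximum subarray: [8, 4, 5, 10, 4, 10]
Maximum sum: 41

The maximum subarray is [8, 4, 5, 10, 4, 10] with sum 41. This subarray runs from index 2 to index 7.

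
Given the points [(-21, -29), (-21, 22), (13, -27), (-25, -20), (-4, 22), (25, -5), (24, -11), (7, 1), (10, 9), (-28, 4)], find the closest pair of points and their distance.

Computing all pairwise distances among 10 points:

d((-21, -29), (-21, 22)) = 51.0
d((-21, -29), (13, -27)) = 34.0588
d((-21, -29), (-25, -20)) = 9.8489
d((-21, -29), (-4, 22)) = 53.7587
d((-21, -29), (25, -5)) = 51.8845
d((-21, -29), (24, -11)) = 48.4665
d((-21, -29), (7, 1)) = 41.0366
d((-21, -29), (10, 9)) = 49.0408
d((-21, -29), (-28, 4)) = 33.7343
d((-21, 22), (13, -27)) = 59.6406
d((-21, 22), (-25, -20)) = 42.19
d((-21, 22), (-4, 22)) = 17.0
d((-21, 22), (25, -5)) = 53.3385
d((-21, 22), (24, -11)) = 55.8032
d((-21, 22), (7, 1)) = 35.0
d((-21, 22), (10, 9)) = 33.6155
d((-21, 22), (-28, 4)) = 19.3132
d((13, -27), (-25, -20)) = 38.6394
d((13, -27), (-4, 22)) = 51.8652
d((13, -27), (25, -5)) = 25.0599
d((13, -27), (24, -11)) = 19.4165
d((13, -27), (7, 1)) = 28.6356
d((13, -27), (10, 9)) = 36.1248
d((13, -27), (-28, 4)) = 51.4004
d((-25, -20), (-4, 22)) = 46.9574
d((-25, -20), (25, -5)) = 52.2015
d((-25, -20), (24, -11)) = 49.8197
d((-25, -20), (7, 1)) = 38.2753
d((-25, -20), (10, 9)) = 45.4533
d((-25, -20), (-28, 4)) = 24.1868
d((-4, 22), (25, -5)) = 39.6232
d((-4, 22), (24, -11)) = 43.2782
d((-4, 22), (7, 1)) = 23.7065
d((-4, 22), (10, 9)) = 19.105
d((-4, 22), (-28, 4)) = 30.0
d((25, -5), (24, -11)) = 6.0828 <-- minimum
d((25, -5), (7, 1)) = 18.9737
d((25, -5), (10, 9)) = 20.5183
d((25, -5), (-28, 4)) = 53.7587
d((24, -11), (7, 1)) = 20.8087
d((24, -11), (10, 9)) = 24.4131
d((24, -11), (-28, 4)) = 54.1202
d((7, 1), (10, 9)) = 8.544
d((7, 1), (-28, 4)) = 35.1283
d((10, 9), (-28, 4)) = 38.3275

Closest pair: (25, -5) and (24, -11) with distance 6.0828

The closest pair is (25, -5) and (24, -11) with Euclidean distance 6.0828. For 10 points, brute-force pairwise comparison is shown above. For large n, the divide-and-conquer algorithm (sort by x, recurse on halves, check the dividing strip) achieves O(n log n).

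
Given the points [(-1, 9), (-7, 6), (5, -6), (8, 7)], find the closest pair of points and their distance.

Computing all pairwise distances among 4 points:

d((-1, 9), (-7, 6)) = 6.7082 <-- minimum
d((-1, 9), (5, -6)) = 16.1555
d((-1, 9), (8, 7)) = 9.2195
d((-7, 6), (5, -6)) = 16.9706
d((-7, 6), (8, 7)) = 15.0333
d((5, -6), (8, 7)) = 13.3417

Closest pair: (-1, 9) and (-7, 6) with distance 6.7082

The closest pair is (-1, 9) and (-7, 6) with Euclidean distance 6.7082. For 4 points, brute-force pairwise comparison is shown above. For large n, the divide-and-conquer algorithm (sort by x, recurse on halves, check the dividing strip) achieves O(n log n).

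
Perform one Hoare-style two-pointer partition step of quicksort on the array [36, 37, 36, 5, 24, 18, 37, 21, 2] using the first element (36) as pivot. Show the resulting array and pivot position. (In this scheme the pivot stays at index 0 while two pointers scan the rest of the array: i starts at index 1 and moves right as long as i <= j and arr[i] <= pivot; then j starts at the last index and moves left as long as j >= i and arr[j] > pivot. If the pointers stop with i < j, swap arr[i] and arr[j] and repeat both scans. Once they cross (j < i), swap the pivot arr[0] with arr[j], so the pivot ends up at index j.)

Hoare-style two-pointer partition with pivot = 36:

Initial array: [36, 37, 36, 5, 24, 18, 37, 21, 2]

Pointers start at i = 1, j = 8.
i stops at index 1 (arr[1]=37 > 36), j stops at index 8 (arr[8]=2 <= 36): swap arr[1] and arr[8], array becomes [36, 2, 36, 5, 24, 18, 37, 21, 37]
i stops at index 6 (arr[6]=37 > 36), j stops at index 7 (arr[7]=21 <= 36): swap arr[6] and arr[7], array becomes [36, 2, 36, 5, 24, 18, 21, 37, 37]
i ends at 7, j ends at 6: the pointers have crossed (j < i), so scanning stops.

Swap pivot arr[0] with arr[6] to place pivot at position 6: [21, 2, 36, 5, 24, 18, 36, 37, 37]
Pivot position: 6

After partitioning with pivot 36, the array becomes [21, 2, 36, 5, 24, 18, 36, 37, 37]. The pivot is placed at index 6. All elements to the left of the pivot are <= 36, and all elements to the right are > 36.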